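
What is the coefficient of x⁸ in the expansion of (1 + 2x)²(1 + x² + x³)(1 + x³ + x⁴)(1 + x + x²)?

(1 + 2x)² has coefficients 1,4,4 for degrees 0…2.
(1 + x² + x³) has coefficients 1,0,1,1,0,0,0,0,0 for degrees 0…8.
Multiplying by (1 + x³ + x⁴) gives running coefficients 1,0,1,2,1,1,2,1,0 for degrees 0…8.
Finally multiplying by (1 + x + x²), the product of all factors after the first has coefficients 1,1,2,3,4,4,4,4,3 for degrees 0…8.
[x⁸] = 1·3 + 4·4 + 4·4 = 35.

35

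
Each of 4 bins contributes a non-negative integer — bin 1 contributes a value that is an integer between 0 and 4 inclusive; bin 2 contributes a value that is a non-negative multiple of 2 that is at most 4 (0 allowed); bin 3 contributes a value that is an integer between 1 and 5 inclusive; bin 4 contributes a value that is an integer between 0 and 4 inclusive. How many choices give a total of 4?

13

The generating function for the choices is (1 + x + x² + x³ + x⁴)·(1 + x² + x⁴)·(x + x² + x³ + x⁴ + x⁵)·(1 + x + x² + x³ + x⁴); the count is [x⁴].
(1 + x + x² + x³ + x⁴) has coefficients 1,1,1,1,1 for degrees 0…4.
(1 + x² + x⁴) has coefficients 1,0,1,0,1 for degrees 0…4.
Multiplying by (x + x² + x³ + x⁴ + x⁵) gives running coefficients 0,1,1,2,2 for degrees 0…4.
Finally multiplying by (1 + x + x² + x³ + x⁴), the product of all factors after the first has coefficients 0,1,2,4,6 for degrees 0…4.
[x⁴] = 1·6 + 1·4 + 1·2 + 1·1 + 1·0 = 13.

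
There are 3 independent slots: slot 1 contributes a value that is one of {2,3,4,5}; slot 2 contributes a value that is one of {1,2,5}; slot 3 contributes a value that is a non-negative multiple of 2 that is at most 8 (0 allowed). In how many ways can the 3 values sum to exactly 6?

The generating function for the choices is (y^2 + y^3 + y^4 + y^5)·(y + y^2 + y^5)·(1 + y^2 + y^4 + y^6 + y^8); the count is [y^6].
(y^2 + y^3 + y^4 + y^5) has coefficients 0,0,1,1,1,1 for degrees 0…5.
(y + y^2 + y^5) has coefficients 0,1,1,0,0,1,0 for degrees 0…6.
Finally multiplying by (1 + y^2 + y^4 + y^6 + y^8), the product of all factors after the first has coefficients 0,1,1,1,1,2,1 for degrees 0…6.
[y^6] = 1·1 + 1·1 + 1·1 + 1·1 = 4.

4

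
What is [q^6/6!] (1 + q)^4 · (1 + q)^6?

The EGF product rule gives c_6 = Σ_{k_1+k_2=6} C(6; k_1,k_2) · ∏ g_i(k_i), where (1+q)^4 gives the falling factorial (4)_k; (1+q)^6 gives the falling factorial (6)_k.
g_1(k) for k = 0…6: 1, 4, 12, 24, 24, 0, 0.
g_2(k) for k = 0…6: 1, 6, 30, 120, 360, 720, 720.
c_6 = Σ_k C(6,k)·g_1(k)·g_2(6−k) = 1·1·720 + 6·4·720 + 15·12·360 + 20·24·120 + 15·24·30 = 720 + 17280 + 64800 + 57600 + 10800 = 151200.

151200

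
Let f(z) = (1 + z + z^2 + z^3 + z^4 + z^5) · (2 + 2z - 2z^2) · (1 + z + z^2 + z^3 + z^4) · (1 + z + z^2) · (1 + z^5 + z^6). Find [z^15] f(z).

(1 + z + z^2 + z^3 + z^4 + z^5) has coefficients 1,1,1,1,1,1 for degrees 0…5.
(2 + 2z - 2z^2) has coefficients 2,2,-2,0,0,0,0,0,0,0,0,0,0,0,0,0 for degrees 0…15.
Multiplying by (1 + z + z^2 + z^3 + z^4) gives running coefficients 2,4,2,2,2,0,-2,0,0,0,0,0,0,0,0,0 for degrees 0…15.
Multiplying by (1 + z + z^2) gives running coefficients 2,6,8,8,6,4,0,-2,-2,0,0,0,0,0,0,0 for degrees 0…15.
Finally multiplying by (1 + z^5 + z^6), the product of all factors after the first has coefficients 2,6,8,8,6,6,8,12,14,14,10,4,-2,-4,-2,0 for degrees 0…15.
[z^15] = 1·0 + 1·(-2) + 1·(-4) + 1·(-2) + 1·4 + 1·10 = 6.

6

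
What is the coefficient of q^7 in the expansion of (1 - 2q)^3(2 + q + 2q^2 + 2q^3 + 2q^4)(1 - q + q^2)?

-28

(1 - 2q)^3 has coefficients 1,-6,12,-8 for degrees 0…3.
(2 + q + 2q^2 + 2q^3 + 2q^4) has coefficients 2,1,2,2,2,0,0,0 for degrees 0…7.
Finally multiplying by (1 - q + q^2), the product of all factors after the first has coefficients 2,-1,3,1,2,0,2,0 for degrees 0…7.
[q^7] = 1·0 − 6·2 + 12·0 − 8·2 = -28.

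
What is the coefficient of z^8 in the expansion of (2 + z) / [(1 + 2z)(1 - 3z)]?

The denominator gives the recurrence a_n = a_(n−1) + 6a_(n−2) for n ≥ 2; the numerator fixes a_0 = 2, a_1 = 3.
Iterating: 2, 3, 15, 33, 123, 321, 1059, 2985, 9339, so a_8 = 9339.

9339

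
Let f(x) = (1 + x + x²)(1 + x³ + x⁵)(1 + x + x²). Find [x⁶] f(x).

(1 + x + x²) has coefficients 1,1,1 for degrees 0…2.
(1 + x³ + x⁵) has coefficients 1,0,0,1,0,1,0 for degrees 0…6.
Finally multiplying by (1 + x + x²), the product of all factors after the first has coefficients 1,1,1,1,1,2,1 for degrees 0…6.
[x⁶] = 1·1 + 1·2 + 1·1 = 4.

4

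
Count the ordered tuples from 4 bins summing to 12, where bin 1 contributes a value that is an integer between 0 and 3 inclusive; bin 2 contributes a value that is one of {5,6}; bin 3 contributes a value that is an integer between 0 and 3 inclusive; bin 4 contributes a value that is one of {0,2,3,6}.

16

The generating function for the choices is (1 + y + y² + y³)·(y⁵ + y⁶)·(1 + y + y² + y³)·(1 + y² + y³ + y⁶); the count is [y¹²].
(1 + y + y² + y³) has coefficients 1,1,1,1 for degrees 0…3.
(y⁵ + y⁶) has coefficients 0,0,0,0,0,1,1,0,0,0,0,0,0 for degrees 0…12.
Multiplying by (1 + y + y² + y³) gives running coefficients 0,0,0,0,0,1,2,2,2,1,0,0,0 for degrees 0…12.
Finally multiplying by (1 + y² + y³ + y⁶), the product of all factors after the first has coefficients 0,0,0,0,0,1,2,3,5,5,4,4,3 for degrees 0…12.
[y¹²] = 1·3 + 1·4 + 1·4 + 1·5 = 16.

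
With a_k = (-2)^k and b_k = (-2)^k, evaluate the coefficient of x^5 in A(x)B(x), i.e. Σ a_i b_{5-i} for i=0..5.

Write out a_i and b_{5-i} for i = 0,…,5 and sum the products.
Σ = 1·(-32) − 2·16 + 4·(-8) − 8·4 + 16·(-2) − 32·1 = -192.

-192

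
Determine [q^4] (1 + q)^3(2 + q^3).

(1 + q)^3 has coefficients 1,3,3,1 for degrees 0…3.
(2 + q^3) has coefficients 2,0,0,1,0 for degrees 0…4.
[q^4] = 1·0 + 3·1 + 3·0 + 1·0 = 3.

3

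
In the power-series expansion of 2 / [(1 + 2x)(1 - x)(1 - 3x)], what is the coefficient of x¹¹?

Partial fractions give a closed form: a_n = (8/15)·(-2)^n + (-1/3)·1^n + (9/5)·3^n.
At n = 11: a_11 = 317772.

317772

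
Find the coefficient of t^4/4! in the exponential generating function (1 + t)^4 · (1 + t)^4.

1680

The EGF product rule gives c_4 = Σ_{k_1+k_2=4} C(4; k_1,k_2) · ∏ g_i(k_i), where (1+t)^4 gives the falling factorial (4)_k; (1+t)^4 gives the falling factorial (4)_k.
g_1(k) for k = 0…4: 1, 4, 12, 24, 24.
g_2(k) for k = 0…4: 1, 4, 12, 24, 24.
c_4 = Σ_k C(4,k)·g_1(k)·g_2(4−k) = 1·1·24 + 4·4·24 + 6·12·12 + 4·24·4 + 1·24·1 = 24 + 384 + 864 + 384 + 24 = 1680.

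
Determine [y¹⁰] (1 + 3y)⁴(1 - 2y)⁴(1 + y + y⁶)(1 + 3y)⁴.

-144986

(1 + 3y)⁴ has coefficients 1,12,54,108,81 for degrees 0…4.
(1 - 2y)⁴ has coefficients 1,-8,24,-32,16,0,0,0,0,0,0 for degrees 0…10.
Multiplying by (1 + y + y⁶) gives running coefficients 1,-7,16,-8,-16,16,1,-8,24,-32,16 for degrees 0…10.
Finally multiplying by (1 + 3y)⁴, the product of all factors after the first has coefficients 1,5,-14,-86,77,553,-239,-1508,414,1228,145 for degrees 0…10.
[y¹⁰] = 1·145 + 12·1228 + 54·414 + 108·(-1508) + 81·(-239) = -144986.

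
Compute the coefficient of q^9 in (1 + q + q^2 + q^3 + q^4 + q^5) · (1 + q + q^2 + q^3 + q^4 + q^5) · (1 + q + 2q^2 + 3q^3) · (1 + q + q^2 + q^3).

(1 + q + q^2 + q^3 + q^4 + q^5) has coefficients 1,1,1,1,1,1 for degrees 0…5.
(1 + q + q^2 + q^3 + q^4 + q^5) has coefficients 1,1,1,1,1,1,0,0,0,0 for degrees 0…9.
Multiplying by (1 + q + 2q^2 + 3q^3) gives running coefficients 1,2,4,7,7,7,6,5,3,0 for degrees 0…9.
Finally multiplying by (1 + q + q^2 + q^3), the product of all factors after the first has coefficients 1,3,7,14,20,25,27,25,21,14 for degrees 0…9.
[q^9] = 1·14 + 1·21 + 1·25 + 1·27 + 1·25 + 1·20 = 132.

132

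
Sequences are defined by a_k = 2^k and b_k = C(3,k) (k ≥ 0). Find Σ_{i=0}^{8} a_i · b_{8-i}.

864

This is [x^8] in the product of the two ordinary generating functions.
Σ = 1·0 + 2·0 + 4·0 + 8·0 + 16·0 + 32·1 + 64·3 + 128·3 + 256·1 = 864.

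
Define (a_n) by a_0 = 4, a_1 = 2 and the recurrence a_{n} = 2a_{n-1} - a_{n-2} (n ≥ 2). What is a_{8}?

The ordinary generating function has denominator 1 - 2q + q^2.
Iterating the recurrence: a_0,…,a_{8} = 4, 2, 0, -2, -4, -6, -8, -10, -12.

-12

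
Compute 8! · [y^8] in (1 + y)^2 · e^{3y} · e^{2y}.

2515625

The EGF product rule gives c_8 = Σ_{k_1+k_2+k_3=8} C(8; k_1,k_2,k_3) · ∏ g_i(k_i), where (1+y)^2 gives the falling factorial (2)_k; e^{3y} gives (3)^k; e^{2y} gives (2)^k.
g_1(k) for k = 0…8: 1, 2, 2, 0, 0, 0, 0, 0, 0.
g_2(k) for k = 0…8: 1, 3, 9, 27, 81, 243, 729, 2187, 6561.
g_3(k) for k = 0…8: 1, 2, 4, 8, 16, 32, 64, 128, 256.
First combine the last two factors: h(k) = Σ_j C(k,j)·g_2(j)·g_3(k−j) for k = 0…8: 1, 5, 25, 125, 625, 3125, 15625, 78125, 390625.
c_8 = Σ_k C(8,k)·g_1(k)·h(8−k) = 1·1·390625 + 8·2·78125 + 28·2·15625 = 390625 + 1250000 + 875000 = 2515625.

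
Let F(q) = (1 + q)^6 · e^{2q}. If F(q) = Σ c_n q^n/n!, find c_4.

The EGF product rule gives c_4 = Σ_{k_1+k_2=4} C(4; k_1,k_2) · ∏ g_i(k_i), where (1+q)^6 gives the falling factorial (6)_k; e^{2q} gives (2)^k.
g_1(k) for k = 0…4: 1, 6, 30, 120, 360.
g_2(k) for k = 0…4: 1, 2, 4, 8, 16.
c_4 = Σ_k C(4,k)·g_1(k)·g_2(4−k) = 1·1·16 + 4·6·8 + 6·30·4 + 4·120·2 + 1·360·1 = 16 + 192 + 720 + 960 + 360 = 2248.

2248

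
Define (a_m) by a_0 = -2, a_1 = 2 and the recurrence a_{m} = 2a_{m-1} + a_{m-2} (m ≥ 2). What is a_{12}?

16238

The ordinary generating function has denominator 1 - 2z - z^2.
Iterating the recurrence: a_0,…,a_{12} = -2, 2, 2, 6, 14, 34, 82, 198, 478, 1154, 2786, 6726, 16238.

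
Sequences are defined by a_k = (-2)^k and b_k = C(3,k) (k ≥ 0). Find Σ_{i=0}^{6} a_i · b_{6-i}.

8

Write out a_i and b_{6-i} for i = 0,…,6 and sum the products.
Σ = 1·0 − 2·0 + 4·0 − 8·1 + 16·3 − 32·3 + 64·1 = 8.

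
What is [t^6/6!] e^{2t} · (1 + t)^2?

928

The EGF product rule gives c_6 = Σ_{k_1+k_2=6} C(6; k_1,k_2) · ∏ g_i(k_i), where e^{2t} gives (2)^k; (1+t)^2 gives the falling factorial (2)_k.
g_1(k) for k = 0…6: 1, 2, 4, 8, 16, 32, 64.
g_2(k) for k = 0…6: 1, 2, 2, 0, 0, 0, 0.
c_6 = Σ_k C(6,k)·g_1(k)·g_2(6−k) = 15·16·2 + 6·32·2 + 1·64·1 = 480 + 384 + 64 = 928.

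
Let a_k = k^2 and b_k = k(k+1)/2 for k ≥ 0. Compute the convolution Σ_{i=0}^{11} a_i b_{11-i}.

3289

Write out a_i and b_{11-i} for i = 0,…,11 and sum the products.
Σ = 0·66 + 1·55 + 4·45 + 9·36 + 16·28 + 25·21 + 36·15 + 49·10 + 64·6 + 81·3 + 100·1 + 121·0 = 3289.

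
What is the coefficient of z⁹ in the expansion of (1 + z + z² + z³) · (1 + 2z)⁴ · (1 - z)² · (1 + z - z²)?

40

(1 + z + z² + z³) has coefficients 1,1,1,1 for degrees 0…3.
(1 + 2z)⁴ has coefficients 1,8,24,32,16,0,0,0,0,0 for degrees 0…9.
Multiplying by (1 - z)² gives running coefficients 1,6,9,-8,-24,0,16,0,0,0 for degrees 0…9.
Finally multiplying by (1 + z - z²), the product of all factors after the first has coefficients 1,7,14,-5,-41,-16,40,16,-16,0 for degrees 0…9.
[z⁹] = 1·0 + 1·(-16) + 1·16 + 1·40 = 40.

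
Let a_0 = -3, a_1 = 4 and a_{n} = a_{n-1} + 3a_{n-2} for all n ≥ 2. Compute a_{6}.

-11

The ordinary generating function has denominator 1 - z - 3z^2.
Iterating the recurrence: a_0,…,a_{6} = -3, 4, -5, 7, -8, 13, -11.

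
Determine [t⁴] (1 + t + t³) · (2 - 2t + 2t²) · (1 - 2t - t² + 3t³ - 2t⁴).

-14

(1 + t + t³) has coefficients 1,1,0,1 for degrees 0…3.
(2 - 2t + 2t²) has coefficients 2,-2,2,0,0 for degrees 0…4.
Finally multiplying by (1 - 2t - t² + 3t³ - 2t⁴), the product of all factors after the first has coefficients 2,-6,4,4,-12 for degrees 0…4.
[t⁴] = 1·(-12) + 1·4 + 1·(-6) = -14.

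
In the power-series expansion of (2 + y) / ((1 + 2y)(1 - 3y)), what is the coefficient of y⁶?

The denominator gives the recurrence a_n = a_(n−1) + 6a_(n−2) for n ≥ 3; the numerator fixes a_0 = 2, a_1 = 3, a_2 = 15.
Iterating: 2, 3, 15, 33, 123, 321, 1059, so a_6 = 1059.

1059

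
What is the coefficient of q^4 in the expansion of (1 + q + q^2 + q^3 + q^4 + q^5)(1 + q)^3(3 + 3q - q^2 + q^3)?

45

(1 + q + q^2 + q^3 + q^4 + q^5) has coefficients 1,1,1,1,1 for degrees 0…4.
(1 + q)^3 has coefficients 1,3,3,1,0 for degrees 0…4.
Finally multiplying by (3 + 3q - q^2 + q^3), the product of all factors after the first has coefficients 3,12,17,10,3 for degrees 0…4.
[q^4] = 1·3 + 1·10 + 1·17 + 1·12 + 1·3 = 45.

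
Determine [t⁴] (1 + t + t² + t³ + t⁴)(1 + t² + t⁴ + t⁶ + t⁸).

3

(1 + t + t² + t³ + t⁴) has coefficients 1,1,1,1,1 for degrees 0…4.
(1 + t² + t⁴ + t⁶ + t⁸) has coefficients 1,0,1,0,1 for degrees 0…4.
[t⁴] = 1·1 + 1·0 + 1·1 + 1·0 + 1·1 = 3.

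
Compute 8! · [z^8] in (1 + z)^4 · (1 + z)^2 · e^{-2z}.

The EGF product rule gives c_8 = Σ_{k_1+k_2+k_3=8} C(8; k_1,k_2,k_3) · ∏ g_i(k_i), where (1+z)^4 gives the falling factorial (4)_k; (1+z)^2 gives the falling factorial (2)_k; e^{-2z} gives (-2)^k.
g_1(k) for k = 0…8: 1, 4, 12, 24, 24, 0, 0, 0, 0.
g_2(k) for k = 0…8: 1, 2, 2, 0, 0, 0, 0, 0, 0.
g_3(k) for k = 0…8: 1, -2, 4, -8, 16, -32, 64, -128, 256.
First combine the last two factors: h(k) = Σ_j C(k,j)·g_2(j)·g_3(k−j) for k = 0…8: 1, 0, -2, 4, 0, -32, 160, -576, 1792.
c_8 = Σ_k C(8,k)·g_1(k)·h(8−k) = 1·1·1792 + 8·4·(-576) + 28·12·160 + 56·24·(-32) = 1792 − 18432 + 53760 − 43008 = -5888.

-5888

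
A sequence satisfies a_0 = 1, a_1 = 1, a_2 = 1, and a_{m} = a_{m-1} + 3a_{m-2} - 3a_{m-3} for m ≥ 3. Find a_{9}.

1

The ordinary generating function has denominator 1 - x - 3x^2 + 3x^3.
Iterating the recurrence: a_0,…,a_{9} = 1, 1, 1, 1, 1, 1, 1, 1, 1, 1.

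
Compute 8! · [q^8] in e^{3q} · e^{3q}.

1679616

The EGF product rule gives c_8 = Σ_{k_1+k_2=8} C(8; k_1,k_2) · ∏ g_i(k_i), where e^{3q} gives (3)^k; e^{3q} gives (3)^k.
g_1(k) for k = 0…8: 1, 3, 9, 27, 81, 243, 729, 2187, 6561.
g_2(k) for k = 0…8: 1, 3, 9, 27, 81, 243, 729, 2187, 6561.
c_8 = Σ_k C(8,k)·g_1(k)·g_2(8−k) = 1·1·6561 + 8·3·2187 + 28·9·729 + 56·27·243 + 70·81·81 + 56·243·27 + 28·729·9 + 8·2187·3 + 1·6561·1 = 6561 + 52488 + 183708 + 367416 + 459270 + 367416 + 183708 + 52488 + 6561 = 1679616.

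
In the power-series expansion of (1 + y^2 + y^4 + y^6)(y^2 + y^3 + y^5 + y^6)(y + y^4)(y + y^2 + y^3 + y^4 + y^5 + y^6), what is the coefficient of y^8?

(1 + y^2 + y^4 + y^6) has coefficients 1,0,1,0,1,0,1 for degrees 0…6.
(y^2 + y^3 + y^5 + y^6) has coefficients 0,0,1,1,0,1,1,0,0 for degrees 0…8.
Multiplying by (y + y^4) gives running coefficients 0,0,0,1,1,0,2,2,0 for degrees 0…8.
Finally multiplying by (y + y^2 + y^3 + y^4 + y^5 + y^6), the product of all factors after the first has coefficients 0,0,0,0,1,2,2,4,6 for degrees 0…8.
[y^8] = 1·6 + 1·2 + 1·1 + 1·0 = 9.

9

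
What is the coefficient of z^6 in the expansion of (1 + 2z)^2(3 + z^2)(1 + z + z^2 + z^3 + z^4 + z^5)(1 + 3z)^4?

8133

(1 + 2z)^2 has coefficients 1,4,4 for degrees 0…2.
(3 + z^2) has coefficients 3,0,1,0,0,0,0 for degrees 0…6.
Multiplying by (1 + z + z^2 + z^3 + z^4 + z^5) gives running coefficients 3,3,4,4,4,4,1 for degrees 0…6.
Finally multiplying by (1 + 3z)^4, the product of all factors after the first has coefficients 3,39,202,538,835,943,1021 for degrees 0…6.
[z^6] = 1·1021 + 4·943 + 4·835 = 8133.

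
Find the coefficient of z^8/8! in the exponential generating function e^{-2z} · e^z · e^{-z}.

256

The EGF product rule gives c_8 = Σ_{k_1+k_2+k_3=8} C(8; k_1,k_2,k_3) · ∏ g_i(k_i), where e^{-2z} gives (-2)^k; e^z gives (1)^k; e^{-z} gives (-1)^k.
g_1(k) for k = 0…8: 1, -2, 4, -8, 16, -32, 64, -128, 256.
g_2(k) for k = 0…8: 1, 1, 1, 1, 1, 1, 1, 1, 1.
g_3(k) for k = 0…8: 1, -1, 1, -1, 1, -1, 1, -1, 1.
First combine the last two factors: h(k) = Σ_j C(k,j)·g_2(j)·g_3(k−j) for k = 0…8: 1, 0, 0, 0, 0, 0, 0, 0, 0.
c_8 = Σ_k C(8,k)·g_1(k)·h(8−k) = 1·256·1 = 256.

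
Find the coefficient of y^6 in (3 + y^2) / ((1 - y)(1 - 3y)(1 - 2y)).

Partial fractions give a closed form: a_n = (2)·1^n + (14)·3^n + (-13)·2^n.
At n = 6: a_6 = 9376.

9376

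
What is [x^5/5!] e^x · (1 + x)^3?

The EGF product rule gives c_5 = Σ_{k_1+k_2=5} C(5; k_1,k_2) · ∏ g_i(k_i), where e^x gives (1)^k; (1+x)^3 gives the falling factorial (3)_k.
g_1(k) for k = 0…5: 1, 1, 1, 1, 1, 1.
g_2(k) for k = 0…5: 1, 3, 6, 6, 0, 0.
c_5 = Σ_k C(5,k)·g_1(k)·g_2(5−k) = 10·1·6 + 10·1·6 + 5·1·3 + 1·1·1 = 60 + 60 + 15 + 1 = 136.

136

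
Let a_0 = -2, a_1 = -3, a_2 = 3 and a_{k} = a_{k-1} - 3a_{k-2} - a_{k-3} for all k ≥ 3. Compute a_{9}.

The ordinary generating function has denominator 1 - t + 3t^2 + t^3.
Iterating the recurrence: a_0,…,a_{9} = -2, -3, 3, 14, 8, -37, -75, 28, 290, 281.

281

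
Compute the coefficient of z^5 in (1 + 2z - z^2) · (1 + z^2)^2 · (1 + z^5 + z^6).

3

(1 + 2z - z^2) has coefficients 1,2,-1 for degrees 0…2.
(1 + z^2)^2 has coefficients 1,0,2,0,1,0 for degrees 0…5.
Finally multiplying by (1 + z^5 + z^6), the product of all factors after the first has coefficients 1,0,2,0,1,1 for degrees 0…5.
[z^5] = 1·1 + 2·1 − 1·0 = 3.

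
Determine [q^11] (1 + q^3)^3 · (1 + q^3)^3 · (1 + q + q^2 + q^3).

(1 + q^3)^3 has coefficients 1,0,0,3,0,0,3,0,0,1 for degrees 0…9.
(1 + q^3)^3 has coefficients 1,0,0,3,0,0,3,0,0,1,0,0 for degrees 0…11.
Finally multiplying by (1 + q + q^2 + q^3), the product of all factors after the first has coefficients 1,1,1,4,3,3,6,3,3,4,1,1 for degrees 0…11.
[q^11] = 1·1 + 3·3 + 3·3 + 1·1 = 20.

20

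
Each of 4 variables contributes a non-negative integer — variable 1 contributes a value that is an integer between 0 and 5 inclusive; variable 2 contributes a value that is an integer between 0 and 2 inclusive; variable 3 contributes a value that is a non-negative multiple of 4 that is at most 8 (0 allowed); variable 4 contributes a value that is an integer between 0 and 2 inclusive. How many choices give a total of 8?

The generating function for the choices is (1 + t + t^2 + t^3 + t^4 + t^5)·(1 + t + t^2)·(1 + t^4 + t^8)·(1 + t + t^2); the count is [t^8].
(1 + t + t^2 + t^3 + t^4 + t^5) has coefficients 1,1,1,1,1,1 for degrees 0…5.
(1 + t + t^2) has coefficients 1,1,1,0,0,0,0,0,0 for degrees 0…8.
Multiplying by (1 + t^4 + t^8) gives running coefficients 1,1,1,0,1,1,1,0,1 for degrees 0…8.
Finally multiplying by (1 + t + t^2), the product of all factors after the first has coefficients 1,2,3,2,2,2,3,2,2 for degrees 0…8.
[t^8] = 1·2 + 1·2 + 1·3 + 1·2 + 1·2 + 1·2 = 13.

13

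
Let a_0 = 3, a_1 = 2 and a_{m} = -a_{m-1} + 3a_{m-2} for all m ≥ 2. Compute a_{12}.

11827

The ordinary generating function has denominator 1 + x - 3x^2.
Iterating the recurrence: a_0,…,a_{12} = 3, 2, 7, -1, 22, -25, 91, -166, 439, -937, 2254, -5065, 11827.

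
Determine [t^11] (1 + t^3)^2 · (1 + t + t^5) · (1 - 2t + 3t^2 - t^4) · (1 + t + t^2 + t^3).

4

(1 + t^3)^2 has coefficients 1,0,0,2,0,0,1 for degrees 0…6.
(1 + t + t^5) has coefficients 1,1,0,0,0,1,0,0,0,0,0,0 for degrees 0…11.
Multiplying by (1 - 2t + 3t^2 - t^4) gives running coefficients 1,-1,1,3,-1,0,-2,3,0,-1,0,0 for degrees 0…11.
Finally multiplying by (1 + t + t^2 + t^3), the product of all factors after the first has coefficients 1,0,1,4,2,3,0,0,1,0,2,-1 for degrees 0…11.
[t^11] = 1·(-1) + 2·1 + 1·3 = 4.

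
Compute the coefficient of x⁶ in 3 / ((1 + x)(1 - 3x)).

Partial fractions give a closed form: a_n = (3/4)·(-1)^n + (9/4)·3^n.
At n = 6: a_6 = 1641.

1641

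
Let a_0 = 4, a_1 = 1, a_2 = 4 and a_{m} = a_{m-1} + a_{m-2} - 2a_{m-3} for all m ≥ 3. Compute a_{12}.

The ordinary generating function has denominator 1 - q - q^2 + 2q^3.
Iterating the recurrence: a_0,…,a_{12} = 4, 1, 4, -3, -1, -12, -7, -17, 0, -3, 31, 28, 65.

65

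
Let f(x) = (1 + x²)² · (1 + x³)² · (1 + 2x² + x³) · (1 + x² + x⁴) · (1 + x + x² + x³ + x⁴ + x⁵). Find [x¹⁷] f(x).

40

(1 + x²)² has coefficients 1,0,2,0,1 for degrees 0…4.
(1 + x³)² has coefficients 1,0,0,2,0,0,1,0,0,0,0,0,0,0,0,0,0,0 for degrees 0…17.
Multiplying by (1 + 2x² + x³) gives running coefficients 1,0,2,3,0,4,3,0,2,1,0,0,0,0,0,0,0,0 for degrees 0…17.
Multiplying by (1 + x² + x⁴) gives running coefficients 1,0,3,3,3,7,5,7,5,5,5,1,2,1,0,0,0,0 for degrees 0…17.
Finally multiplying by (1 + x + x² + x³ + x⁴ + x⁵), the product of all factors after the first has coefficients 1,1,4,7,10,17,21,28,30,32,34,28,25,19,14,9,4,3 for degrees 0…17.
[x¹⁷] = 1·3 + 2·9 + 1·19 = 40.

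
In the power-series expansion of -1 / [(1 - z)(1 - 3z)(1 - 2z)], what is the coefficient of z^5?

-966

Partial fractions give a closed form: a_n = (-1/2)·1^n + (-9/2)·3^n + (4)·2^n.
At n = 5: a_5 = -966.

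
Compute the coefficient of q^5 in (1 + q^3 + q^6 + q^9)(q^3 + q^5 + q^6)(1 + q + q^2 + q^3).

(1 + q^3 + q^6 + q^9) has coefficients 1,0,0,1,0,0 for degrees 0…5.
(q^3 + q^5 + q^6) has coefficients 0,0,0,1,0,1 for degrees 0…5.
Finally multiplying by (1 + q + q^2 + q^3), the product of all factors after the first has coefficients 0,0,0,1,1,2 for degrees 0…5.
[q^5] = 1·2 + 1·0 = 2.

2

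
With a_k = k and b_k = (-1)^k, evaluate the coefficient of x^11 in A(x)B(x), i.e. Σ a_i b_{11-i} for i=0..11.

Write out a_i and b_{11-i} for i = 0,…,11 and sum the products.
Σ = 0·(-1) + 1·1 + 2·(-1) + 3·1 + 4·(-1) + 5·1 + 6·(-1) + 7·1 + 8·(-1) + 9·1 + 10·(-1) + 11·1 = 6.

6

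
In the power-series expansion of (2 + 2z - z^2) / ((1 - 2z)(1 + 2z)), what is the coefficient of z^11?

The denominator gives the recurrence a_n = 4a_(n−2) for n ≥ 3; the numerator fixes a_0 = 2, a_1 = 2, a_2 = 7.
Iterating: 2, 2, 7, 8, 28, 32, 112, 128, 448, 512, 1792, 2048, so a_11 = 2048.

2048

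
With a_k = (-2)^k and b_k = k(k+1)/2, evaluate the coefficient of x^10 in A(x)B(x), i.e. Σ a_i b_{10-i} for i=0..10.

The convolution is the t^10 coefficient of A(t)B(t).
Σ = 1·55 − 2·45 + 4·36 − 8·28 + 16·21 − 32·15 + 64·10 − 128·6 + 256·3 − 512·1 + 1024·0 = -131.

-131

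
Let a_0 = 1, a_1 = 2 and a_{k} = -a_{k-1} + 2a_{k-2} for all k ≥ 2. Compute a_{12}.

-1364

The ordinary generating function has denominator 1 + t - 2t^2.
Iterating the recurrence: a_0,…,a_{12} = 1, 2, 0, 4, -4, 12, -20, 44, -84, 172, -340, 684, -1364.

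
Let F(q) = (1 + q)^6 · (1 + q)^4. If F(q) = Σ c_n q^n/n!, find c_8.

The EGF product rule gives c_8 = Σ_{k_1+k_2=8} C(8; k_1,k_2) · ∏ g_i(k_i), where (1+q)^6 gives the falling factorial (6)_k; (1+q)^4 gives the falling factorial (4)_k.
g_1(k) for k = 0…8: 1, 6, 30, 120, 360, 720, 720, 0, 0.
g_2(k) for k = 0…8: 1, 4, 12, 24, 24, 0, 0, 0, 0.
c_8 = Σ_k C(8,k)·g_1(k)·g_2(8−k) = 70·360·24 + 56·720·24 + 28·720·12 = 604800 + 967680 + 241920 = 1814400.

1814400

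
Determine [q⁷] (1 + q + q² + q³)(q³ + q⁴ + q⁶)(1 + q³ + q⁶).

4

(1 + q + q² + q³) has coefficients 1,1,1,1 for degrees 0…3.
(q³ + q⁴ + q⁶) has coefficients 0,0,0,1,1,0,1,0 for degrees 0…7.
Finally multiplying by (1 + q³ + q⁶), the product of all factors after the first has coefficients 0,0,0,1,1,0,2,1 for degrees 0…7.
[q⁷] = 1·1 + 1·2 + 1·0 + 1·1 = 4.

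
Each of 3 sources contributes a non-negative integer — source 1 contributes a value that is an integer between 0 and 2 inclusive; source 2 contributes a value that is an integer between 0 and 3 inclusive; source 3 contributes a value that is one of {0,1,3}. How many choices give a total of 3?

The generating function for the choices is (1 + z + z²)·(1 + z + z² + z³)·(1 + z + z³); the count is [z³].
(1 + z + z²) has coefficients 1,1,1 for degrees 0…2.
(1 + z + z² + z³) has coefficients 1,1,1,1 for degrees 0…3.
Finally multiplying by (1 + z + z³), the product of all factors after the first has coefficients 1,2,2,3 for degrees 0…3.
[z³] = 1·3 + 1·2 + 1·2 = 7.

7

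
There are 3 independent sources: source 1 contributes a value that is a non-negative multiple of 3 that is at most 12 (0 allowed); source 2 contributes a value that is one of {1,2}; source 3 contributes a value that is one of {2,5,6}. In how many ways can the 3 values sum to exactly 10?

3

The generating function for the choices is (1 + t^3 + t^6 + t^9 + t^12)·(t + t^2)·(t^2 + t^5 + t^6); the count is [t^10].
(1 + t^3 + t^6 + t^9 + t^12) has coefficients 1,0,0,1,0,0,1,0,0,1,0 for degrees 0…10.
(t + t^2) has coefficients 0,1,1,0,0,0,0,0,0,0,0 for degrees 0…10.
Finally multiplying by (t^2 + t^5 + t^6), the product of all factors after the first has coefficients 0,0,0,1,1,0,1,2,1,0,0 for degrees 0…10.
[t^10] = 1·0 + 1·2 + 1·1 + 1·0 = 3.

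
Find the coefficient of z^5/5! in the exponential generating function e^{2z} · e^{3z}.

The EGF product rule gives c_5 = Σ_{k_1+k_2=5} C(5; k_1,k_2) · ∏ g_i(k_i), where e^{2z} gives (2)^k; e^{3z} gives (3)^k.
g_1(k) for k = 0…5: 1, 2, 4, 8, 16, 32.
g_2(k) for k = 0…5: 1, 3, 9, 27, 81, 243.
c_5 = Σ_k C(5,k)·g_1(k)·g_2(5−k) = 1·1·243 + 5·2·81 + 10·4·27 + 10·8·9 + 5·16·3 + 1·32·1 = 243 + 810 + 1080 + 720 + 240 + 32 = 3125.

3125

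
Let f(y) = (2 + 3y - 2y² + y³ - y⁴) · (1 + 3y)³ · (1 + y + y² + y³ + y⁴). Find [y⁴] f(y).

(2 + 3y - 2y² + y³ - y⁴) has coefficients 2,3,-2,1,-1 for degrees 0…4.
(1 + 3y)³ has coefficients 1,9,27,27,0 for degrees 0…4.
Finally multiplying by (1 + y + y² + y³ + y⁴), the product of all factors after the first has coefficients 1,10,37,64,64 for degrees 0…4.
[y⁴] = 2·64 + 3·64 − 2·37 + 1·10 − 1·1 = 255.

255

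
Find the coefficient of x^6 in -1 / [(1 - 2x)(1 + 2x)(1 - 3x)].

Partial fractions give a closed form: a_n = (1)·2^n + (-1/5)·(-2)^n + (-9/5)·3^n.
At n = 6: a_6 = -1261.

-1261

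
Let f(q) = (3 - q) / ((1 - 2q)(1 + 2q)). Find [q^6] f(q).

192

Partial fractions give a closed form: a_n = (5/4)·2^n + (7/4)·(-2)^n.
At n = 6: a_6 = 192.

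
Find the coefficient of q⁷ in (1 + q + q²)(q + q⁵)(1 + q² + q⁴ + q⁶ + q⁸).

(1 + q + q²) has coefficients 1,1,1 for degrees 0…2.
(q + q⁵) has coefficients 0,1,0,0,0,1,0,0 for degrees 0…7.
Finally multiplying by (1 + q² + q⁴ + q⁶ + q⁸), the product of all factors after the first has coefficients 0,1,0,1,0,2,0,2 for degrees 0…7.
[q⁷] = 1·2 + 1·0 + 1·2 = 4.

4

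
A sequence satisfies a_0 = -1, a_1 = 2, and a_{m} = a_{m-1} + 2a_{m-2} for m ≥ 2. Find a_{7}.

44

The ordinary generating function has denominator 1 - x - 2x^2.
Iterating the recurrence: a_0,…,a_{7} = -1, 2, 0, 4, 4, 12, 20, 44.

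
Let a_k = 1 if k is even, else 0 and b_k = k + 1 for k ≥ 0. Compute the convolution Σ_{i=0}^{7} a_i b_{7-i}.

20

The convolution is the x^7 coefficient of A(x)B(x).
Σ = 1·8 + 0·7 + 1·6 + 0·5 + 1·4 + 0·3 + 1·2 + 0·1 = 20.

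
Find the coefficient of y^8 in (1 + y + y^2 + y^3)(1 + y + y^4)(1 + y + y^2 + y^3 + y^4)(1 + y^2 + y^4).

(1 + y + y^2 + y^3) has coefficients 1,1,1,1 for degrees 0…3.
(1 + y + y^4) has coefficients 1,1,0,0,1,0,0,0,0 for degrees 0…8.
Multiplying by (1 + y + y^2 + y^3 + y^4) gives running coefficients 1,2,2,2,3,2,1,1,1 for degrees 0…8.
Finally multiplying by (1 + y^2 + y^4), the product of all factors after the first has coefficients 1,2,3,4,6,6,6,5,5 for degrees 0…8.
[y^8] = 1·5 + 1·5 + 1·6 + 1·6 = 22.

22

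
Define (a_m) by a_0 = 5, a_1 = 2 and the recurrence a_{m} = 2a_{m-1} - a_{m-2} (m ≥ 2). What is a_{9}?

The ordinary generating function has denominator 1 - 2q + q^2.
Iterating the recurrence: a_0,…,a_{9} = 5, 2, -1, -4, -7, -10, -13, -16, -19, -22.

-22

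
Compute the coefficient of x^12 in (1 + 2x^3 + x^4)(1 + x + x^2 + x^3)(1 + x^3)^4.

(1 + 2x^3 + x^4) has coefficients 1,0,0,2,1 for degrees 0…4.
(1 + x + x^2 + x^3) has coefficients 1,1,1,1,0,0,0,0,0,0,0,0,0 for degrees 0…12.
Finally multiplying by (1 + x^3)^4, the product of all factors after the first has coefficients 1,1,1,5,4,4,10,6,6,10,4,4,5 for degrees 0…12.
[x^12] = 1·5 + 2·10 + 1·6 = 31.

31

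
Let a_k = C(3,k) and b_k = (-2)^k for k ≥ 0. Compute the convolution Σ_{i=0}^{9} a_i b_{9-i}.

The convolution is the t^9 coefficient of A(t)B(t).
Σ = 1·(-512) + 3·256 + 3·(-128) + 1·64 + 0·(-32) + 0·16 + 0·(-8) + 0·4 + 0·(-2) + 0·1 = -64.

-64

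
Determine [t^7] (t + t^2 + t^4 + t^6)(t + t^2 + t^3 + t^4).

2

(t + t^2 + t^4 + t^6) has coefficients 0,1,1,0,1,0,1 for degrees 0…6.
(t + t^2 + t^3 + t^4) has coefficients 0,1,1,1,1,0,0,0 for degrees 0…7.
[t^7] = 1·0 + 1·0 + 1·1 + 1·1 = 2.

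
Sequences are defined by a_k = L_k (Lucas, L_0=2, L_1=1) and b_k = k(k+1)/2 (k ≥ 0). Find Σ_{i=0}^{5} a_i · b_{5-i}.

This is [x^5] in the product of the two ordinary generating functions.
Σ = 2·15 + 1·10 + 3·6 + 4·3 + 7·1 + 11·0 = 77.

77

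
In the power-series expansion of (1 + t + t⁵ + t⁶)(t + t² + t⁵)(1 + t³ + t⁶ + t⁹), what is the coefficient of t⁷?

3

(1 + t + t⁵ + t⁶) has coefficients 1,1,0,0,0,1,1 for degrees 0…6.
(t + t² + t⁵) has coefficients 0,1,1,0,0,1,0,0 for degrees 0…7.
Finally multiplying by (1 + t³ + t⁶ + t⁹), the product of all factors after the first has coefficients 0,1,1,0,1,2,0,1 for degrees 0…7.
[t⁷] = 1·1 + 1·0 + 1·1 + 1·1 = 3.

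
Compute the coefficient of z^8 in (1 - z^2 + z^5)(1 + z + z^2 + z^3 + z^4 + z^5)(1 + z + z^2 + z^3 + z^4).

2

(1 - z^2 + z^5) has coefficients 1,0,-1,0,0,1 for degrees 0…5.
(1 + z + z^2 + z^3 + z^4 + z^5) has coefficients 1,1,1,1,1,1,0,0,0 for degrees 0…8.
Finally multiplying by (1 + z + z^2 + z^3 + z^4), the product of all factors after the first has coefficients 1,2,3,4,5,5,4,3,2 for degrees 0…8.
[z^8] = 1·2 − 1·4 + 1·4 = 2.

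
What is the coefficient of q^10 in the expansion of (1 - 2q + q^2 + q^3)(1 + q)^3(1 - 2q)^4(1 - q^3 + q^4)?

(1 - 2q + q^2 + q^3) has coefficients 1,-2,1,1 for degrees 0…3.
(1 + q)^3 has coefficients 1,3,3,1,0,0,0,0,0,0,0 for degrees 0…10.
Multiplying by (1 - 2q)^4 gives running coefficients 1,-5,3,17,-16,-24,16,16,0,0,0 for degrees 0…10.
Finally multiplying by (1 - q^3 + q^4), the product of all factors after the first has coefficients 1,-5,3,16,-10,-32,2,49,8,-40,0 for degrees 0…10.
[q^10] = 1·0 − 2·(-40) + 1·8 + 1·49 = 137.

137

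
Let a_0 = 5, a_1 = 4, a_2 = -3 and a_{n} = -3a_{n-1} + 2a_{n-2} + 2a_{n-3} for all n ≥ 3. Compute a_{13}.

5204529

The ordinary generating function has denominator 1 + 3y - 2y^2 - 2y^3.
Iterating the recurrence: a_0,…,a_{13} = 5, 4, -3, 27, -79, 285, -959, 3289, -11215, 38305, -130767, 446481, -1524367, 5204529.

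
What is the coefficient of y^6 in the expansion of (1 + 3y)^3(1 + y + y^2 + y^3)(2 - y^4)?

(1 + 3y)^3 has coefficients 1,9,27,27 for degrees 0…3.
(1 + y + y^2 + y^3) has coefficients 1,1,1,1,0,0,0 for degrees 0…6.
Finally multiplying by (2 - y^4), the product of all factors after the first has coefficients 2,2,2,2,-1,-1,-1 for degrees 0…6.
[y^6] = 1·(-1) + 9·(-1) + 27·(-1) + 27·2 = 17.

17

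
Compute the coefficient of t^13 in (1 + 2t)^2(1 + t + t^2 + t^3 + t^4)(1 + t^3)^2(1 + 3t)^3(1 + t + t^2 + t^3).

3954

(1 + 2t)^2 has coefficients 1,4,4 for degrees 0…2.
(1 + t + t^2 + t^3 + t^4) has coefficients 1,1,1,1,1,0,0,0,0,0,0,0,0,0 for degrees 0…13.
Multiplying by (1 + t^3)^2 gives running coefficients 1,1,1,3,3,2,3,3,1,1,1,0,0,0 for degrees 0…13.
Multiplying by (1 + 3t)^3 gives running coefficients 1,10,37,66,84,137,183,165,163,172,118,63,54,27 for degrees 0…13.
Finally multiplying by (1 + t + t^2 + t^3), the product of all factors after the first has coefficients 1,11,48,114,197,324,470,569,648,683,618,516,407,262 for degrees 0…13.
[t^13] = 1·262 + 4·407 + 4·516 = 3954.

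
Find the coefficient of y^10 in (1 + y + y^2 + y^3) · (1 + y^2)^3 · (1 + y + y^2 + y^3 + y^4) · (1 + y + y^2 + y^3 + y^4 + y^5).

116

(1 + y + y^2 + y^3) has coefficients 1,1,1,1 for degrees 0…3.
(1 + y^2)^3 has coefficients 1,0,3,0,3,0,1,0,0,0,0 for degrees 0…10.
Multiplying by (1 + y + y^2 + y^3 + y^4) gives running coefficients 1,1,4,4,7,6,7,4,4,1,1 for degrees 0…10.
Finally multiplying by (1 + y + y^2 + y^3 + y^4 + y^5), the product of all factors after the first has coefficients 1,2,6,10,17,23,29,32,32,29,23 for degrees 0…10.
[y^10] = 1·23 + 1·29 + 1·32 + 1·32 = 116.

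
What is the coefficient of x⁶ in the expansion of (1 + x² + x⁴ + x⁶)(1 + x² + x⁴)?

(1 + x² + x⁴ + x⁶) has coefficients 1,0,1,0,1,0,1 for degrees 0…6.
(1 + x² + x⁴) has coefficients 1,0,1,0,1,0,0 for degrees 0…6.
[x⁶] = 1·0 + 1·1 + 1·1 + 1·1 = 3.

3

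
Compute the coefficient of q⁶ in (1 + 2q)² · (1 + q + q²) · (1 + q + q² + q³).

(1 + 2q)² has coefficients 1,4,4 for degrees 0…2.
(1 + q + q²) has coefficients 1,1,1,0,0,0,0 for degrees 0…6.
Finally multiplying by (1 + q + q² + q³), the product of all factors after the first has coefficients 1,2,3,3,2,1,0 for degrees 0…6.
[q⁶] = 1·0 + 4·1 + 4·2 = 12.

12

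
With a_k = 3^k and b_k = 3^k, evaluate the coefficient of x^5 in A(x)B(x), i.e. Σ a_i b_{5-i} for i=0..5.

1458

This is [x^5] in the product of the two ordinary generating functions.
Σ = 1·243 + 3·81 + 9·27 + 27·9 + 81·3 + 243·1 = 1458.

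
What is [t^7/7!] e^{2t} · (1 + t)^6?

261536

The EGF product rule gives c_7 = Σ_{k_1+k_2=7} C(7; k_1,k_2) · ∏ g_i(k_i), where e^{2t} gives (2)^k; (1+t)^6 gives the falling factorial (6)_k.
g_1(k) for k = 0…7: 1, 2, 4, 8, 16, 32, 64, 128.
g_2(k) for k = 0…7: 1, 6, 30, 120, 360, 720, 720, 0.
c_7 = Σ_k C(7,k)·g_1(k)·g_2(7−k) = 7·2·720 + 21·4·720 + 35·8·360 + 35·16·120 + 21·32·30 + 7·64·6 + 1·128·1 = 10080 + 60480 + 100800 + 67200 + 20160 + 2688 + 128 = 261536.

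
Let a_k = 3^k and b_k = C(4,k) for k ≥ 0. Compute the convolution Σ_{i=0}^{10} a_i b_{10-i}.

The convolution is the x^10 coefficient of A(x)B(x).
Σ = 1·0 + 3·0 + 9·0 + 27·0 + 81·0 + 243·0 + 729·1 + 2187·4 + 6561·6 + 19683·4 + 59049·1 = 186624.

186624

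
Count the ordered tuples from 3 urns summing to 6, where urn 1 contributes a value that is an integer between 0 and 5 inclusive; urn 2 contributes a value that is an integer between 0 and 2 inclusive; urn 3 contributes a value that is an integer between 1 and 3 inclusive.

The generating function for the choices is (1 + z + z^2 + z^3 + z^4 + z^5)·(1 + z + z^2)·(z + z^2 + z^3); the count is [z^6].
(1 + z + z^2 + z^3 + z^4 + z^5) has coefficients 1,1,1,1,1,1 for degrees 0…5.
(1 + z + z^2) has coefficients 1,1,1,0,0,0,0 for degrees 0…6.
Finally multiplying by (z + z^2 + z^3), the product of all factors after the first has coefficients 0,1,2,3,2,1,0 for degrees 0…6.
[z^6] = 1·0 + 1·1 + 1·2 + 1·3 + 1·2 + 1·1 = 9.

9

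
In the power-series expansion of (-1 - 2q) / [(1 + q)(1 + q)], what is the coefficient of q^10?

The denominator gives the recurrence a_n = −2a_(n−1) − a_(n−2) for n ≥ 2; the numerator fixes a_0 = -1, a_1 = 0.
Iterating: -1, 0, 1, -2, 3, -4, 5, -6, 7, -8, 9, so a_10 = 9.

9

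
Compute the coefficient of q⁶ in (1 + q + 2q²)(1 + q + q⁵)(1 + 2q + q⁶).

(1 + q + 2q²) has coefficients 1,1,2 for degrees 0…2.
(1 + q + q⁵) has coefficients 1,1,0,0,0,1,0 for degrees 0…6.
Finally multiplying by (1 + 2q + q⁶), the product of all factors after the first has coefficients 1,3,2,0,0,1,3 for degrees 0…6.
[q⁶] = 1·3 + 1·1 + 2·0 = 4.

4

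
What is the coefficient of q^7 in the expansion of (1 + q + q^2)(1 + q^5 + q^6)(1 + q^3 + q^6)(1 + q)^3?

(1 + q + q^2) has coefficients 1,1,1 for degrees 0…2.
(1 + q^5 + q^6) has coefficients 1,0,0,0,0,1,1,0 for degrees 0…7.
Multiplying by (1 + q^3 + q^6) gives running coefficients 1,0,0,1,0,1,2,0 for degrees 0…7.
Finally multiplying by (1 + q)^3, the product of all factors after the first has coefficients 1,3,3,2,3,4,6,9 for degrees 0…7.
[q^7] = 1·9 + 1·6 + 1·4 = 19.

19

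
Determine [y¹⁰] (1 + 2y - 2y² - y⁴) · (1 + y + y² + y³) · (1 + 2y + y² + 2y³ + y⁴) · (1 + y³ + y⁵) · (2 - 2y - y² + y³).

-3

(1 + 2y - 2y² - y⁴) has coefficients 1,2,-2,0,-1 for degrees 0…4.
(1 + y + y² + y³) has coefficients 1,1,1,1,0,0,0,0,0,0,0 for degrees 0…10.
Multiplying by (1 + 2y + y² + 2y³ + y⁴) gives running coefficients 1,3,4,6,6,4,3,1,0,0,0 for degrees 0…10.
Multiplying by (1 + y³ + y⁵) gives running coefficients 1,3,4,7,9,9,12,11,10,9,5 for degrees 0…10.
Finally multiplying by (2 - 2y - y² + y³), the product of all factors after the first has coefficients 2,4,1,4,3,-3,4,-2,-5,-1,-7 for degrees 0…10.
[y¹⁰] = 1·(-7) + 2·(-1) − 2·(-5) − 1·4 = -3.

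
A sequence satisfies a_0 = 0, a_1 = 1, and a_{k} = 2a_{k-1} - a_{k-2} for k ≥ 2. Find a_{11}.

11

The ordinary generating function has denominator 1 - 2y + y^2.
Iterating the recurrence: a_0,…,a_{11} = 0, 1, 2, 3, 4, 5, 6, 7, 8, 9, 10, 11.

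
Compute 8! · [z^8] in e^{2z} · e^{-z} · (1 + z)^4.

3393

The EGF product rule gives c_8 = Σ_{k_1+k_2+k_3=8} C(8; k_1,k_2,k_3) · ∏ g_i(k_i), where e^{2z} gives (2)^k; e^{-z} gives (-1)^k; (1+z)^4 gives the falling factorial (4)_k.
g_1(k) for k = 0…8: 1, 2, 4, 8, 16, 32, 64, 128, 256.
g_2(k) for k = 0…8: 1, -1, 1, -1, 1, -1, 1, -1, 1.
g_3(k) for k = 0…8: 1, 4, 12, 24, 24, 0, 0, 0, 0.
First combine the last two factors: h(k) = Σ_j C(k,j)·g_2(j)·g_3(k−j) for k = 0…8: 1, 3, 5, -1, -15, 19, 37, -225, 641.
c_8 = Σ_k C(8,k)·g_1(k)·h(8−k) = 1·1·641 + 8·2·(-225) + 28·4·37 + 56·8·19 + 70·16·(-15) + 56·32·(-1) + 28·64·5 + 8·128·3 + 1·256·1 = 641 − 3600 + 4144 + 8512 − 16800 − 1792 + 8960 + 3072 + 256 = 3393.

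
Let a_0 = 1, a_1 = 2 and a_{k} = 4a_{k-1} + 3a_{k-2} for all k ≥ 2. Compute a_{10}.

The ordinary generating function has denominator 1 - 4x - 3x^2.
Iterating the recurrence: a_0,…,a_{10} = 1, 2, 11, 50, 233, 1082, 5027, 23354, 108497, 504050, 2341691.

2341691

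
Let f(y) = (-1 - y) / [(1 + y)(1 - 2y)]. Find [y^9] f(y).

The denominator gives the recurrence a_n = a_(n−1) + 2a_(n−2) for n ≥ 3; the numerator fixes a_0 = -1, a_1 = -2, a_2 = -4.
Iterating: -1, -2, -4, -8, -16, -32, -64, -128, -256, -512, so a_9 = -512.

-512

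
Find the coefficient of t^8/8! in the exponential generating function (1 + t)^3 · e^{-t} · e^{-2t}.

-5103

The EGF product rule gives c_8 = Σ_{k_1+k_2+k_3=8} C(8; k_1,k_2,k_3) · ∏ g_i(k_i), where (1+t)^3 gives the falling factorial (3)_k; e^{-t} gives (-1)^k; e^{-2t} gives (-2)^k.
g_1(k) for k = 0…8: 1, 3, 6, 6, 0, 0, 0, 0, 0.
g_2(k) for k = 0…8: 1, -1, 1, -1, 1, -1, 1, -1, 1.
g_3(k) for k = 0…8: 1, -2, 4, -8, 16, -32, 64, -128, 256.
First combine the last two factors: h(k) = Σ_j C(k,j)·g_2(j)·g_3(k−j) for k = 0…8: 1, -3, 9, -27, 81, -243, 729, -2187, 6561.
c_8 = Σ_k C(8,k)·g_1(k)·h(8−k) = 1·1·6561 + 8·3·(-2187) + 28·6·729 + 56·6·(-243) = 6561 − 52488 + 122472 − 81648 = -5103.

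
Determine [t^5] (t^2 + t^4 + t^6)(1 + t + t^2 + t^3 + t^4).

2

(t^2 + t^4 + t^6) has coefficients 0,0,1,0,1,0 for degrees 0…5.
(1 + t + t^2 + t^3 + t^4) has coefficients 1,1,1,1,1,0 for degrees 0…5.
[t^5] = 1·1 + 1·1 = 2.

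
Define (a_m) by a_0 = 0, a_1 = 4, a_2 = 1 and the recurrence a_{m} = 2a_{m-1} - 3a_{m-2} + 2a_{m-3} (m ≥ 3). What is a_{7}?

The ordinary generating function has denominator 1 - 2t + 3t^2 - 2t^3.
Iterating the recurrence: a_0,…,a_{7} = 0, 4, 1, -10, -15, 2, 29, 22.

22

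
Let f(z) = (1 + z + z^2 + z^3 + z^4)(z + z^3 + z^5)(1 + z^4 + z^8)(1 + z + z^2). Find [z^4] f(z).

(1 + z + z^2 + z^3 + z^4) has coefficients 1,1,1,1,1 for degrees 0…4.
(z + z^3 + z^5) has coefficients 0,1,0,1,0 for degrees 0…4.
Multiplying by (1 + z^4 + z^8) gives running coefficients 0,1,0,1,0 for degrees 0…4.
Finally multiplying by (1 + z + z^2), the product of all factors after the first has coefficients 0,1,1,2,1 for degrees 0…4.
[z^4] = 1·1 + 1·2 + 1·1 + 1·1 + 1·0 = 5.

5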